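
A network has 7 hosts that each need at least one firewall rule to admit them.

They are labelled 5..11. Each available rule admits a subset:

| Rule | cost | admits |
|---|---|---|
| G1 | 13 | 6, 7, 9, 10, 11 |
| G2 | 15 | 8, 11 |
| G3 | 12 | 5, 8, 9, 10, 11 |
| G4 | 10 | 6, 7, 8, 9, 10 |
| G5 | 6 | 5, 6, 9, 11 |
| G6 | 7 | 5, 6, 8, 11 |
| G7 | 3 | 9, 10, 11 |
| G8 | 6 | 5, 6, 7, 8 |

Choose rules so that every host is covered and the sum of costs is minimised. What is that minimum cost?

9

G7, G8 together cover every host (G7 ∪ G8 = {5, 6, 7, 8, 9, 10, 11}); total cost 3 + 6 = 9.
No covering selection has total cost below 9.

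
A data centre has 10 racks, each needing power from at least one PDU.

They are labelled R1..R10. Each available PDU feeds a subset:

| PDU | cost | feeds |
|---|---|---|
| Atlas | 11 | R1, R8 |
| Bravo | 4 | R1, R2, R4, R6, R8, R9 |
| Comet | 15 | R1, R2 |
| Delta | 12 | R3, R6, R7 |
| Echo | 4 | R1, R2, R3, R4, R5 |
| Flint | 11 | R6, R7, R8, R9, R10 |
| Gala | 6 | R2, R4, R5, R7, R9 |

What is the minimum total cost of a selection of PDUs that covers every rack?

Echo, Flint together cover every rack (Echo ∪ Flint = {R1, R2, R3, R4, R5, R6, R7, R8, R9, R10}); total cost 4 + 11 = 15.
The greedy pick Bravo, Echo, Flint costs 19; no covering selection beats 15.

15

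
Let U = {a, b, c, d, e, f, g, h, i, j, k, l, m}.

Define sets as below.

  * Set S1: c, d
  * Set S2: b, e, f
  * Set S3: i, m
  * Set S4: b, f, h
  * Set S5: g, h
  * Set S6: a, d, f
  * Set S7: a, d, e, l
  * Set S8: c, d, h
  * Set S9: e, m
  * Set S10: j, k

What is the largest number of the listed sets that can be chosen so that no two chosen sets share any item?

S1, S2, S3, S5, S10 are pairwise disjoint (S1={c,d}; S2={b,e,f}; S3={i,m}; S5={g,h}; S10={j,k}).
Every remaining set overlaps one of these, and no 6 of the listed sets are pairwise disjoint, so 5 is the maximum.

5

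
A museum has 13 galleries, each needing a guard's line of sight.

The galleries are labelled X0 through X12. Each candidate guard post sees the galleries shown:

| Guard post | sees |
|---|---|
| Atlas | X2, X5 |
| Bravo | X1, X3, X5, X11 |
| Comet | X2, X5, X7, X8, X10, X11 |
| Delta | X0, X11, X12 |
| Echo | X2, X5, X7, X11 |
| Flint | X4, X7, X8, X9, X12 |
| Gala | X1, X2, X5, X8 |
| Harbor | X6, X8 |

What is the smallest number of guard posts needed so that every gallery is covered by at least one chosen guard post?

5

Take {Bravo, Comet, Delta, Flint, Harbor}. Their union is {X0, X1, X2, X3, X4, X5, X6, X7, X8, X9, X10, X11, X12}, which is all 13 galleries.
No 4 of the 8 guard posts cover everything (all 70 combinations miss at least one gallery), so 5 is optimal.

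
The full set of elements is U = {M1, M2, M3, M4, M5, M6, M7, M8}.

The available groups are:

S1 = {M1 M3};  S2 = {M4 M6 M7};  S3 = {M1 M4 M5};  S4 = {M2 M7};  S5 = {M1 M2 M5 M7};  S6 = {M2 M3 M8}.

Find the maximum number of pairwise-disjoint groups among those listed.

2

S1, S4 are pairwise disjoint (S1={M1,M3}; S4={M2,M7}).
Every remaining group overlaps one of these, and no 3 of the listed groups are pairwise disjoint, so 2 is the maximum.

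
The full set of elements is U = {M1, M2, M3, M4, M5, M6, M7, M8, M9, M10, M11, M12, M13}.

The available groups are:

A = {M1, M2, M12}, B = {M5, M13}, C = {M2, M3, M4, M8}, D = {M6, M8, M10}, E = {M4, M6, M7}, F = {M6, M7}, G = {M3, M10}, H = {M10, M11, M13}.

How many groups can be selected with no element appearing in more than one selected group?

4

A, B, F, G are pairwise disjoint (A={M1,M2,M12}; B={M5,M13}; F={M6,M7}; G={M3,M10}).
Every remaining group overlaps one of these, and no 5 of the listed groups are pairwise disjoint, so 4 is the maximum.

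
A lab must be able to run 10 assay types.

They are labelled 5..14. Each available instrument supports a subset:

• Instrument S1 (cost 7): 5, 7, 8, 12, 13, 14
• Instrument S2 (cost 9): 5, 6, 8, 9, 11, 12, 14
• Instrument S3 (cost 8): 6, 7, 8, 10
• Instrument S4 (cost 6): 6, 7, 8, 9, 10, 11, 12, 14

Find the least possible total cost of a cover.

13

S1, S4 together cover every assay (S1 ∪ S4 = {5, 6, 7, 8, 9, 10, 11, 12, 13, 14}); total cost 7 + 6 = 13.
No covering selection has total cost below 13.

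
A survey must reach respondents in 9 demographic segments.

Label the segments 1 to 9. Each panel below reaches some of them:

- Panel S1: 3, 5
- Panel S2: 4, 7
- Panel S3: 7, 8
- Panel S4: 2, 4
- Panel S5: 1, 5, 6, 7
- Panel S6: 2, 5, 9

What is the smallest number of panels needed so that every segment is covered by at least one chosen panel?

5

S1 and S3 and S4 and S5 and S6 together: S1 ∪ S3 ∪ S4 ∪ S5 ∪ S6 = {1, 2, 3, 4, 5, 6, 7, 8, 9} — every segment is covered.
No 4 of the 6 panels cover everything (all 15 combinations miss at least one segment), so 5 is optimal.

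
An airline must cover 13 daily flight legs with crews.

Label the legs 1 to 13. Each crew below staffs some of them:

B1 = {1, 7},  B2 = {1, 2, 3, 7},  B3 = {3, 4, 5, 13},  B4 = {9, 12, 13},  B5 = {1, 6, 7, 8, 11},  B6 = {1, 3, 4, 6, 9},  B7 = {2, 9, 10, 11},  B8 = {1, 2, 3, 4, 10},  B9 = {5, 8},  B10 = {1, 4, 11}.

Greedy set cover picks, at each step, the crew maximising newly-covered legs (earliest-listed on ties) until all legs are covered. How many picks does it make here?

4

Greedy: pick B5 (covers 5 new) → pick B3 (covers 4 new) → pick B7 (covers 3 new) → pick B4 (covers 1 new). Total picks: 4.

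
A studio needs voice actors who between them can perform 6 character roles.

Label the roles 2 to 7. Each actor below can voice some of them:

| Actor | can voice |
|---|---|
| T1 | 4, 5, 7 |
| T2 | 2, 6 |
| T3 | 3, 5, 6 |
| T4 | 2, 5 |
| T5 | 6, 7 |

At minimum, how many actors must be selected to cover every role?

Take {T1, T2, T3}. Their union is {2, 3, 4, 5, 6, 7}, which is all 6 roles.
Only T3 contains 3, so T3 is forced; the remaining 3 roles need at least 2 more actors (each remaining actor adds at most 2) — so at least 3 actors are needed, and 3 is optimal.

3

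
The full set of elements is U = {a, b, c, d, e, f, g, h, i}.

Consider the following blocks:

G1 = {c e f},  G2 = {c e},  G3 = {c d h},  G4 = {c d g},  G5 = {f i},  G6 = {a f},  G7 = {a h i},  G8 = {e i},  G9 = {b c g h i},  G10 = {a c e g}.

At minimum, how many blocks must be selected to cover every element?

4

G3 and G6 and G9 and G10 together: G3 ∪ G6 ∪ G9 ∪ G10 = {a, b, c, d, e, f, g, h, i} — every element is covered.
No 3 of the 10 blocks cover everything (all 120 combinations miss at least one element), so 4 is optimal.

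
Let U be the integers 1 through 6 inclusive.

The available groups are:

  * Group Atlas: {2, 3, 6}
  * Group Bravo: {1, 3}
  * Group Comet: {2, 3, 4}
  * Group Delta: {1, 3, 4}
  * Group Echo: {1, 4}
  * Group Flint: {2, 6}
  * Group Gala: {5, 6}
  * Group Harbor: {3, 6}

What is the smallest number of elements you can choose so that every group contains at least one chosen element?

The 3 elements {3, 4, 6} hit every group.
No choice of 2 elements meets every group, so 3 is the minimum.

3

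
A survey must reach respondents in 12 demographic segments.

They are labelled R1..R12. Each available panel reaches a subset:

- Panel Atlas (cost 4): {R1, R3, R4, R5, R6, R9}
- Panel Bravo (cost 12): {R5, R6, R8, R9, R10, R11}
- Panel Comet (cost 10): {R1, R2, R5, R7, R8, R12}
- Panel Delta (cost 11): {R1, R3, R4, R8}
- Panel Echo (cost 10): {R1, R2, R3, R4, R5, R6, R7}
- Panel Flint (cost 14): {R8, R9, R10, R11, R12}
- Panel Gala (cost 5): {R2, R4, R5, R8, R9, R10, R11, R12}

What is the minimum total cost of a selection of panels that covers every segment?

Echo, Gala together cover every segment (Echo ∪ Gala = {R1, R2, R3, R4, R5, R6, R7, R8, R9, R10, R11, R12}); total cost 10 + 5 = 15.
The greedy pick Gala, Atlas, Comet costs 19; no covering selection beats 15.

15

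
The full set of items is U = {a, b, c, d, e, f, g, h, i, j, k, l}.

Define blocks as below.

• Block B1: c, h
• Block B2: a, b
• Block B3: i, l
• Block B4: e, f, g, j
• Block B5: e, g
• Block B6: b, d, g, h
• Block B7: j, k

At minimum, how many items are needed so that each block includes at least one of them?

Take T = {b, c, e, k, l}. Each listed block contains at least one of these, so T is a hitting set of size 5.
The blocks B1, B2, B3, B5, B7 are pairwise disjoint, so any hitting set needs a separate item for each — at least 5. Hence 5 is optimal.

5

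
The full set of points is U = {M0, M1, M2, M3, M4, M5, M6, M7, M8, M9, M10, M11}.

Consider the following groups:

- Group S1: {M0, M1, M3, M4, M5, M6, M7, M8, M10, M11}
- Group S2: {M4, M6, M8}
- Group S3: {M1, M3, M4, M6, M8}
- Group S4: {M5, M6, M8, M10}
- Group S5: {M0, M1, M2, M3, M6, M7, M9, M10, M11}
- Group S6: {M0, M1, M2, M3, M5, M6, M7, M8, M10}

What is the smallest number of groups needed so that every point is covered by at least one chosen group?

2

Take {S1, S5}. Their union is {M0, M1, M2, M3, M4, M5, M6, M7, M8, M9, M10, M11}, which is all 12 points.
No single group has all 12 points (the largest, S1, has 10), so 2 is optimal.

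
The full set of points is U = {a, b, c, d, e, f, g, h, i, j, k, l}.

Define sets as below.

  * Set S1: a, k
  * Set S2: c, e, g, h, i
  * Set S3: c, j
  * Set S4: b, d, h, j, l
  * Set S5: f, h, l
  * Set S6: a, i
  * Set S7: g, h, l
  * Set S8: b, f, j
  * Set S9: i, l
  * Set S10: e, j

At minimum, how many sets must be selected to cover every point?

4

Take {S1, S2, S4, S8}. Their union is {a, b, c, d, e, f, g, h, i, j, k, l}, which is all 12 points.
No 3 of the 10 sets cover everything (all 120 combinations miss at least one point), so 4 is optimal.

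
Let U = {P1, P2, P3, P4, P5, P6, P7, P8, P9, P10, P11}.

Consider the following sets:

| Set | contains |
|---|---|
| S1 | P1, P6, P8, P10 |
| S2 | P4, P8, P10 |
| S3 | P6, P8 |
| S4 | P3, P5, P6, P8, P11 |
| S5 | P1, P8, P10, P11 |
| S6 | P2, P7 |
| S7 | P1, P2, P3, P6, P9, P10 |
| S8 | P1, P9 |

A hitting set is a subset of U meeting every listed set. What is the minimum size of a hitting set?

3

Take H = {P1, P7, P8}. Each listed set contains at least one of these, so H is a hitting set of size 3.
The sets S3, S6, S8 are pairwise disjoint, so any hitting set needs a separate element for each — at least 3. Hence 3 is optimal.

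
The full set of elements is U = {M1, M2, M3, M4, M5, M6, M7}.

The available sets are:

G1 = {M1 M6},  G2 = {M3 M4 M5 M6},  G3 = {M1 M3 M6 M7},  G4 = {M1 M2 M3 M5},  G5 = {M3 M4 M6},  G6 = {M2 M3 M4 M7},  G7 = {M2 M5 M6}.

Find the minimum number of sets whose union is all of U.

3

Take {G3, G6, G7}. Their union is {M1, M2, M3, M4, M5, M6, M7}, which is all 7 elements.
No 2 of the 7 sets cover everything (all 21 combinations miss at least one element), so 3 is optimal.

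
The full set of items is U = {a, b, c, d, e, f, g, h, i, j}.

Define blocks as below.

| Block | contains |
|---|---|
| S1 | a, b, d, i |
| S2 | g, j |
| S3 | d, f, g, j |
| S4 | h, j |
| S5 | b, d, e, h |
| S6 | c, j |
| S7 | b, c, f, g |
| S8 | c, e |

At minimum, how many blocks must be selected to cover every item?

Take {S1, S3, S5, S7}. Their union is {a, b, c, d, e, f, g, h, i, j}, which is all 10 items.
No 3 of the 8 blocks cover everything (all 56 combinations miss at least one item), so 4 is optimal.

4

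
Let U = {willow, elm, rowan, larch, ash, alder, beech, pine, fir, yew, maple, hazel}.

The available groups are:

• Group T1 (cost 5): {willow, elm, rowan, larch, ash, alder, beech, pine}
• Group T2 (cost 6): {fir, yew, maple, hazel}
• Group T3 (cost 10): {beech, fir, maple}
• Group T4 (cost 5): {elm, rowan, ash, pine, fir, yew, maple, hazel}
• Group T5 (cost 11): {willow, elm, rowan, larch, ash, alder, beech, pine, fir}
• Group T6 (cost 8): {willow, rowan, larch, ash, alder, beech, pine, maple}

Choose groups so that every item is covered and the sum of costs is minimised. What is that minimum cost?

T1, T4 together cover every item (T1 ∪ T4 = {willow, elm, rowan, larch, ash, alder, beech, pine, fir, yew, maple, hazel}); total cost 5 + 5 = 10.
No covering selection has total cost below 10.

10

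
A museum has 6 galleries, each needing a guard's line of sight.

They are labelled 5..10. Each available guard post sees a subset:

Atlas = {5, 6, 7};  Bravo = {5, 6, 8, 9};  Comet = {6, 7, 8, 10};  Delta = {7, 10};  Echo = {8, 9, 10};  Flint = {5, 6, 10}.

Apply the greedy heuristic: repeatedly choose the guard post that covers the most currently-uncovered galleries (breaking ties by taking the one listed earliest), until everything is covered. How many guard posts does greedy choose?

Greedy: pick Bravo (covers 4 new) → pick Comet (covers 2 new). Total picks: 2.

2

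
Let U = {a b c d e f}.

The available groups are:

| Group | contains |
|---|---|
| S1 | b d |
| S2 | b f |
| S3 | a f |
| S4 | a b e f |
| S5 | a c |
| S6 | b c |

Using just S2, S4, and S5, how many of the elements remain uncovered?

Union of S2, S4, S5 = {a, b, c, e, f}.
Not covered: d — 1 element.

1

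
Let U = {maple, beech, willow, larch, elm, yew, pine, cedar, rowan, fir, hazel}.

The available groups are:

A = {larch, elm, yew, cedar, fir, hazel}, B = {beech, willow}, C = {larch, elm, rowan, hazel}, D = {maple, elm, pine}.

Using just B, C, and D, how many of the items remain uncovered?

3

Union of B, C, D = {maple, beech, willow, larch, elm, pine, rowan, hazel}.
Not covered: yew, cedar, fir — 3 items.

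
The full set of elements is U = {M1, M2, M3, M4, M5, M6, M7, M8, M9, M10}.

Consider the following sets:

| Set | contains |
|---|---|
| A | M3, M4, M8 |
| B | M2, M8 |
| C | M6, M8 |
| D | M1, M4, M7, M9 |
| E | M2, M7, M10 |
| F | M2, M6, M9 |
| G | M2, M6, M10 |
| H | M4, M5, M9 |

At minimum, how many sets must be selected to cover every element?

4

A and D and G and H together: A ∪ D ∪ G ∪ H = {M1, M2, M3, M4, M5, M6, M7, M8, M9, M10} — every element is covered.
Only A contains M3, so A is forced; the remaining 7 elements need at least 3 more sets (each remaining set adds at most 3) — so at least 4 sets are needed, and 4 is optimal.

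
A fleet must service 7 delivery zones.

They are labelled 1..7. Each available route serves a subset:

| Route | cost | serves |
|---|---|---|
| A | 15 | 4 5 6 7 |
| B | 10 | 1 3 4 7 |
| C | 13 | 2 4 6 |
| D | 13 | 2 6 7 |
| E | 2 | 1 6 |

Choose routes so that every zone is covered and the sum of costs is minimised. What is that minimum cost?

A, B, D together cover every zone (A ∪ B ∪ D = {1, 2, 3, 4, 5, 6, 7}); total cost 15 + 10 + 13 = 38.
The greedy pick E, B, C, A costs 40; no covering selection beats 38.

38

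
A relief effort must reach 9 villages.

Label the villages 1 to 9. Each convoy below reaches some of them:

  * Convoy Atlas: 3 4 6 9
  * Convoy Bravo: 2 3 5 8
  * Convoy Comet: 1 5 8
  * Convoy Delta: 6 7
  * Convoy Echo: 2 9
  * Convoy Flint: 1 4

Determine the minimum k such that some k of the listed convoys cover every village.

Atlas and Bravo and Delta and Flint together: Atlas ∪ Bravo ∪ Delta ∪ Flint = {1, 2, 3, 4, 5, 6, 7, 8, 9} — every village is covered.
No 3 of the 6 convoys cover everything (all 20 combinations miss at least one village), so 4 is optimal.

4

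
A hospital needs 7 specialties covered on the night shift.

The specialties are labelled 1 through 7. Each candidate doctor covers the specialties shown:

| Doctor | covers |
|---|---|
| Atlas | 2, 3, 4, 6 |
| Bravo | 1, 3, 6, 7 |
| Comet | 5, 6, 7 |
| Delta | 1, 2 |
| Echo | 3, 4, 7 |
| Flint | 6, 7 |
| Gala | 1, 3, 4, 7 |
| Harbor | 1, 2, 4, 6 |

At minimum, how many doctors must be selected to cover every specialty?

Atlas and Comet and Harbor together: Atlas ∪ Comet ∪ Harbor = {1, 2, 3, 4, 5, 6, 7} — every specialty is covered.
Only Comet contains 5, so Comet is forced; the remaining 4 specialties need at least 2 more doctors (each remaining doctor adds at most 3) — so at least 3 doctors are needed, and 3 is optimal.

3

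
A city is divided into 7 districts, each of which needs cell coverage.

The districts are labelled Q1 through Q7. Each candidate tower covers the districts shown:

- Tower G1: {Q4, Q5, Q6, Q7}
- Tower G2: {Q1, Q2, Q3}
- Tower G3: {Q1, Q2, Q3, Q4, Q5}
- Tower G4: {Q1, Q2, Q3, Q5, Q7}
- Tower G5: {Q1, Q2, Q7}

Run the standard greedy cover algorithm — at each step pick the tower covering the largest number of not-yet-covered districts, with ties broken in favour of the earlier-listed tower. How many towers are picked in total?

2

Greedy: pick G3 (covers 5 new) → pick G1 (covers 2 new). Total picks: 2.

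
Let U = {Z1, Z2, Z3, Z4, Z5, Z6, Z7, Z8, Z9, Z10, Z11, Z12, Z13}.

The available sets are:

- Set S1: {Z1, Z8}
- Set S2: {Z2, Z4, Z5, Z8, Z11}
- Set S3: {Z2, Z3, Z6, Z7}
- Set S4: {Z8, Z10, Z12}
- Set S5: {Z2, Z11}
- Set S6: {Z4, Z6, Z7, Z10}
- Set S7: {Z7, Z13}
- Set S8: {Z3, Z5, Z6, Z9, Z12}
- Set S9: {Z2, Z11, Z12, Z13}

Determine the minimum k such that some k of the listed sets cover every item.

4

S1, S6, S8, and S9 cover everything between them: the union {Z1, Z2, Z3, Z4, Z5, Z6, Z7, Z8, Z9, Z10, Z11, Z12, Z13} is all of U.
Only S1 contains Z1, so S1 is forced; the remaining 11 items need at least 3 more sets (each remaining set adds at most 5) — so at least 4 sets are needed, and 4 is optimal.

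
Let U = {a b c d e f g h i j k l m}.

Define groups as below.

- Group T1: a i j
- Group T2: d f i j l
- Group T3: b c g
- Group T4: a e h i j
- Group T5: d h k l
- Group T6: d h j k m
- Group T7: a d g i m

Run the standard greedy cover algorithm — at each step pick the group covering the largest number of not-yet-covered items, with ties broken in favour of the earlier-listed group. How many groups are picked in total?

Greedy: pick T2 (covers 5 new) → pick T3 (covers 3 new) → pick T4 (covers 3 new) → pick T6 (covers 2 new). Total picks: 4.

4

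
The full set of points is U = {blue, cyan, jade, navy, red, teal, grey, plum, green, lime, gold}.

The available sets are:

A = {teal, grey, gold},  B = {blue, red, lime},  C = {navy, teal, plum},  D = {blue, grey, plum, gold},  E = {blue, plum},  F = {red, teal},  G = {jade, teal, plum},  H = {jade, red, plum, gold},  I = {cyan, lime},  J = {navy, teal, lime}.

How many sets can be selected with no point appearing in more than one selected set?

3

A, E, I are pairwise disjoint (A={teal,grey,gold}; E={blue,plum}; I={cyan,lime}).
Every remaining set overlaps one of these, and no 4 of the listed sets are pairwise disjoint, so 3 is the maximum.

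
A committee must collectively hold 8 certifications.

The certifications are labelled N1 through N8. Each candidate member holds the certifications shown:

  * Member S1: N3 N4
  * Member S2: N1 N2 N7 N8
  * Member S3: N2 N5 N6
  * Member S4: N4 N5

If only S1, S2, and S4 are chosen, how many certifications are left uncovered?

1

Union of S1, S2, S4 = {N1, N2, N3, N4, N5, N7, N8}.
Not covered: N6 — 1 certification.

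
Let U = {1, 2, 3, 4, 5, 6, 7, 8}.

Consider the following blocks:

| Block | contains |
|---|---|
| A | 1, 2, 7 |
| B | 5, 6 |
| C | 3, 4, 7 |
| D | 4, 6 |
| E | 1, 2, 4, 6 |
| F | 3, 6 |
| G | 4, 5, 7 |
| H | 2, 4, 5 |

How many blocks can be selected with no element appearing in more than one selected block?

2

B, C are pairwise disjoint (B={5,6}; C={3,4,7}).
Every remaining block overlaps one of these, and no 3 of the listed blocks are pairwise disjoint, so 2 is the maximum.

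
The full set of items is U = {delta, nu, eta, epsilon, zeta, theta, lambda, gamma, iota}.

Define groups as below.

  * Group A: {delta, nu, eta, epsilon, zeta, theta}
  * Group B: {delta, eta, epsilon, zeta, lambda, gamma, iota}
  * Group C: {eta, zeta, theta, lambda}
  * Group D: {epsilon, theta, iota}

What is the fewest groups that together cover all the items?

2

Take {A, B}. Their union is {delta, nu, eta, epsilon, zeta, theta, lambda, gamma, iota}, which is all 9 items.
No single group has all 9 items (the largest, B, has 7), so 2 is optimal.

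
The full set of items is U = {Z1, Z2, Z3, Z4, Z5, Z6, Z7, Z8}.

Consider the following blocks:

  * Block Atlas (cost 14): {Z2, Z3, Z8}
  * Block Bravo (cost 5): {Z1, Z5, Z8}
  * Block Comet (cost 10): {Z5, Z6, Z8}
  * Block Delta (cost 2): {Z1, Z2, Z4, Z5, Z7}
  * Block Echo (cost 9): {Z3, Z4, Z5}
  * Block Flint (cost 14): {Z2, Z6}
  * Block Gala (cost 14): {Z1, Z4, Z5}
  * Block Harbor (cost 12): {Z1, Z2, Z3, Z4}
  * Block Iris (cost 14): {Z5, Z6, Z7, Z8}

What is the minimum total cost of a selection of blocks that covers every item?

21

Comet, Delta, Echo together cover every item (Comet ∪ Delta ∪ Echo = {Z1, Z2, Z3, Z4, Z5, Z6, Z7, Z8}); total cost 10 + 2 + 9 = 21.
The greedy pick Delta, Bravo, Echo, Comet costs 26; no covering selection beats 21.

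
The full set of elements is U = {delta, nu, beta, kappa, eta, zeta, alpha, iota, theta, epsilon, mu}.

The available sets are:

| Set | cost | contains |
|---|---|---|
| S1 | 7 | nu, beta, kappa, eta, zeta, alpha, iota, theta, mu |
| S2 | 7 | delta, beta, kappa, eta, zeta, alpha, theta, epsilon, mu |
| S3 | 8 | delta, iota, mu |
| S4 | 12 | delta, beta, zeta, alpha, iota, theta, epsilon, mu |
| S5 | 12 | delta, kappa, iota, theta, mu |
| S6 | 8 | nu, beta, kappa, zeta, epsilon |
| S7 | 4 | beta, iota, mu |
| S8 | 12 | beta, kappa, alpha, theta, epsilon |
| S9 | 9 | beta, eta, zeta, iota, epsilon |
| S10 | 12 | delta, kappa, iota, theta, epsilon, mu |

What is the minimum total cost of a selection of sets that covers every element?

S1, S2 together cover every element (S1 ∪ S2 = {delta, nu, beta, kappa, eta, zeta, alpha, iota, theta, epsilon, mu}); total cost 7 + 7 = 14.
No covering selection has total cost below 14.

14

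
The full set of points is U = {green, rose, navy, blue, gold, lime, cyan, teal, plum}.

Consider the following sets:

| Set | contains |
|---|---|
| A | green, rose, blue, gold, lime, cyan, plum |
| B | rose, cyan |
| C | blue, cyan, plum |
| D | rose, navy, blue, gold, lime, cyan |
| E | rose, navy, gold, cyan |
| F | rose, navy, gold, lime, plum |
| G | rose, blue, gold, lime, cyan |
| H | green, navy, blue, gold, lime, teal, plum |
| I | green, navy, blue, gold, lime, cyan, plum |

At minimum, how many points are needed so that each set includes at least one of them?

2

The 2 points {lime, cyan} hit every set.
The sets B, H are pairwise disjoint, so any hitting set needs a separate point for each — at least 2. Hence 2 is optimal.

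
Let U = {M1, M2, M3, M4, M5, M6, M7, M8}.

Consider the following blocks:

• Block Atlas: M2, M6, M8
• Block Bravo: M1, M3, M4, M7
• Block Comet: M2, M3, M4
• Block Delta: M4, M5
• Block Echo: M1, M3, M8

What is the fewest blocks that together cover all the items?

Atlas and Bravo and Delta together: Atlas ∪ Bravo ∪ Delta = {M1, M2, M3, M4, M5, M6, M7, M8} — every item is covered.
Only Delta contains M5, so Delta is forced; the remaining 6 items need at least 2 more blocks (each remaining block adds at most 3) — so at least 3 blocks are needed, and 3 is optimal.

3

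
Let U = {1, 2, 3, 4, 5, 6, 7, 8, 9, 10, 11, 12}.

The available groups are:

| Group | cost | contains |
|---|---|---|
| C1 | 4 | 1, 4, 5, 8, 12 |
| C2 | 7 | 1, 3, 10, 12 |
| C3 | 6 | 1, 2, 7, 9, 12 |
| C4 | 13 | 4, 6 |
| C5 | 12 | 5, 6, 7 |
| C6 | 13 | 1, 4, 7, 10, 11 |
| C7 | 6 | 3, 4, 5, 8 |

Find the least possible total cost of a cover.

C3, C5, C6, C7 together cover every element (C3 ∪ C5 ∪ C6 ∪ C7 = {1, 2, 3, 4, 5, 6, 7, 8, 9, 10, 11, 12}); total cost 6 + 12 + 13 + 6 = 37.
The greedy pick C1, C3, C2, C5, C6 costs 42; no covering selection beats 37.

37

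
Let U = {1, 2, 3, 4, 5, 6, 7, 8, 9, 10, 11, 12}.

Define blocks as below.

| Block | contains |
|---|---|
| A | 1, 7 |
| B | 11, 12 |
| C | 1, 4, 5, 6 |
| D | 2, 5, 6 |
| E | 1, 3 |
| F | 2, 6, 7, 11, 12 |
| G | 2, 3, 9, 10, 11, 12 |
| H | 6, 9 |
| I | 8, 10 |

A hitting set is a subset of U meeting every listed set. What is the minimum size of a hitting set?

T = {1, 6, 8, 11} meets every block (each contains at least one member of T), and |T| = 4.
The blocks A, B, H, I are pairwise disjoint, so any hitting set needs a separate element for each — at least 4. Hence 4 is optimal.

4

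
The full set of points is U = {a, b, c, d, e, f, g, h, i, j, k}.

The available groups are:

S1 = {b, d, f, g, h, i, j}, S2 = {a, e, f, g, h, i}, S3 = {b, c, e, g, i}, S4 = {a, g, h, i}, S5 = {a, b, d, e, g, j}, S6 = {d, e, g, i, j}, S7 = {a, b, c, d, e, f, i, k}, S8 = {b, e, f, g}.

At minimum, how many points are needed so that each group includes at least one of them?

2

Take T = {e, g}. Each listed group contains at least one of these, so T is a hitting set of size 2.
No single point lies in every group, so at least 2 are needed and 2 is optimal.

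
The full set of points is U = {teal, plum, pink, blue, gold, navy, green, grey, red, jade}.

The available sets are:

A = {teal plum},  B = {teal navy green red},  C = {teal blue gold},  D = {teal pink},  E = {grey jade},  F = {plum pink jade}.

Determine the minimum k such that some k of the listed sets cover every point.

4

Take {B, C, E, F}. Their union is {teal, plum, pink, blue, gold, navy, green, grey, red, jade}, which is all 10 points.
Only C contains blue, so C is forced; the remaining 7 points need at least 3 more sets (each remaining set adds at most 3) — so at least 4 sets are needed, and 4 is optimal.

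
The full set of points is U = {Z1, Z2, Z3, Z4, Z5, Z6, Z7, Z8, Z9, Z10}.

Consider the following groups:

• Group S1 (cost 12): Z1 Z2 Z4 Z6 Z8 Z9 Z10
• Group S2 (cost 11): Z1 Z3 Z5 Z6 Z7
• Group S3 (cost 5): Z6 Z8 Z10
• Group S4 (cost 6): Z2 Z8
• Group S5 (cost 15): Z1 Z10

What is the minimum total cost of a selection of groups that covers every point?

S1, S2 together cover every point (S1 ∪ S2 = {Z1, Z2, Z3, Z4, Z5, Z6, Z7, Z8, Z9, Z10}); total cost 12 + 11 = 23.
The greedy pick S3, S2, S1 costs 28; no covering selection beats 23.

23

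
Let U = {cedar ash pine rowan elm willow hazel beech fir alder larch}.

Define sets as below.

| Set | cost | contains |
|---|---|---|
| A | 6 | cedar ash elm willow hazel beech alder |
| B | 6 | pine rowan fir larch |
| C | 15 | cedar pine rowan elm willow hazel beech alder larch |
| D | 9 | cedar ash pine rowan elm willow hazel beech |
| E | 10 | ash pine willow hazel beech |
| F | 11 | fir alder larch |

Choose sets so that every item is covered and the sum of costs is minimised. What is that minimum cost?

12

A, B together cover every item (A ∪ B = {cedar, ash, pine, rowan, elm, willow, hazel, beech, fir, alder, larch}); total cost 6 + 6 = 12.
No covering selection has total cost below 12.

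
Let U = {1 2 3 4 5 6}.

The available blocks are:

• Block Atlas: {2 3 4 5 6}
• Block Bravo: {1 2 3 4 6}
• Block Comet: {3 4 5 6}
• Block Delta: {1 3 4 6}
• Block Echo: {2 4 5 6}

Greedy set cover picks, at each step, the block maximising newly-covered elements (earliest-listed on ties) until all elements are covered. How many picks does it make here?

2

Greedy: pick Atlas (covers 5 new) → pick Bravo (covers 1 new). Total picks: 2.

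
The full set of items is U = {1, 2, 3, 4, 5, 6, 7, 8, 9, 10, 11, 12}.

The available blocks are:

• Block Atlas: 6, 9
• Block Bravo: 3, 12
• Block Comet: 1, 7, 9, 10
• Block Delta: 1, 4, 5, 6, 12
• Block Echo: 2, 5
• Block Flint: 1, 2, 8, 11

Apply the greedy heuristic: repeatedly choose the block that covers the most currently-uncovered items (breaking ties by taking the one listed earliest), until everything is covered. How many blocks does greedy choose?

4

Greedy: pick Delta (covers 5 new) → pick Comet (covers 3 new) → pick Flint (covers 3 new) → pick Bravo (covers 1 new). Total picks: 4.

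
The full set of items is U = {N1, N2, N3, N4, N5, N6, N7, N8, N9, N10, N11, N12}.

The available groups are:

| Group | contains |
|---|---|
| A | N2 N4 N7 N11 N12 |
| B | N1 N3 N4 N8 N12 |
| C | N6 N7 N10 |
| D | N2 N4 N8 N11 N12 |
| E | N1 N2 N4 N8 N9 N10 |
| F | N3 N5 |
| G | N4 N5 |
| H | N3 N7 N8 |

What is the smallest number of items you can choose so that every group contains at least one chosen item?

3

The 3 items {N5, N7, N8} hit every group.
The groups C, D, F are pairwise disjoint, so any hitting set needs a separate item for each — at least 3. Hence 3 is optimal.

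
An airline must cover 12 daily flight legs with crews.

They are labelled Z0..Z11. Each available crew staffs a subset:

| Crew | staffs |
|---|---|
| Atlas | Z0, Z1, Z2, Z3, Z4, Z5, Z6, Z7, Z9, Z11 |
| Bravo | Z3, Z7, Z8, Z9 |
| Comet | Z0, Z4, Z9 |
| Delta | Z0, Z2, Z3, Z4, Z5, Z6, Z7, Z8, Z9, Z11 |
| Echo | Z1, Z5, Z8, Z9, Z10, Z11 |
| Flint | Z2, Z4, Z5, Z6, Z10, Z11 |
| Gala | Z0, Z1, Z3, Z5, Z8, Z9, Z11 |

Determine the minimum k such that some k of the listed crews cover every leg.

Delta and Echo together: Delta ∪ Echo = {Z0, Z1, Z2, Z3, Z4, Z5, Z6, Z7, Z8, Z9, Z10, Z11} — every leg is covered.
No single crew has all 12 legs (the largest, Atlas, has 10), so 2 is optimal.

2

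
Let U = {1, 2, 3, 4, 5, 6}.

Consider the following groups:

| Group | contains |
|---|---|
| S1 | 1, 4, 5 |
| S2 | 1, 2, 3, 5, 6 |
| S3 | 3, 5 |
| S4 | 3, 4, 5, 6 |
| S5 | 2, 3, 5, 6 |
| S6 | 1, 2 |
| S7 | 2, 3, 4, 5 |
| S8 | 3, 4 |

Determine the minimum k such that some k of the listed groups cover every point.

S4 and S6 together: S4 ∪ S6 = {1, 2, 3, 4, 5, 6} — every point is covered.
No single group has all 6 points (the largest, S2, has 5), so 2 is optimal.

2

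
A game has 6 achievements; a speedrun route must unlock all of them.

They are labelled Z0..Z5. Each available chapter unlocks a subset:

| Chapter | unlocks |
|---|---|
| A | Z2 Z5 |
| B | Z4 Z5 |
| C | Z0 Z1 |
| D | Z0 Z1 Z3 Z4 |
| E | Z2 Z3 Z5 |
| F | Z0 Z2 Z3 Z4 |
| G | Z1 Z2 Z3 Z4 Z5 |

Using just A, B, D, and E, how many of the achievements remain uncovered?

Union of A, B, D, E = {Z0, Z1, Z2, Z3, Z4, Z5} — that's every achievement, so 0 are uncovered.

0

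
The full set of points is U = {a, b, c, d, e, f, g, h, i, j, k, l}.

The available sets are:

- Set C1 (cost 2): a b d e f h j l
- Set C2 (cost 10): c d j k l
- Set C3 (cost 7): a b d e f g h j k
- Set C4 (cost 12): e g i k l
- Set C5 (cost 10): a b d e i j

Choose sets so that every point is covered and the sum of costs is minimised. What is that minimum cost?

C1, C2, C4 together cover every point (C1 ∪ C2 ∪ C4 = {a, b, c, d, e, f, g, h, i, j, k, l}); total cost 2 + 10 + 12 = 24.
The greedy pick C1, C3, C2, C5 costs 29; no covering selection beats 24.

24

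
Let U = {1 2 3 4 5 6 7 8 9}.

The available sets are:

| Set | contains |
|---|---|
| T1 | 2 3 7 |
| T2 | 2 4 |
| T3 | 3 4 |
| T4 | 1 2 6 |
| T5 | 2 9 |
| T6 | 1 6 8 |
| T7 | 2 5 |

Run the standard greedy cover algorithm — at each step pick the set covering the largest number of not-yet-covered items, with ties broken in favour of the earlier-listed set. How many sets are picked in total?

Greedy: pick T1 (covers 3 new) → pick T6 (covers 3 new) → pick T2 (covers 1 new) → pick T5 (covers 1 new) → pick T7 (covers 1 new). Total picks: 5.

5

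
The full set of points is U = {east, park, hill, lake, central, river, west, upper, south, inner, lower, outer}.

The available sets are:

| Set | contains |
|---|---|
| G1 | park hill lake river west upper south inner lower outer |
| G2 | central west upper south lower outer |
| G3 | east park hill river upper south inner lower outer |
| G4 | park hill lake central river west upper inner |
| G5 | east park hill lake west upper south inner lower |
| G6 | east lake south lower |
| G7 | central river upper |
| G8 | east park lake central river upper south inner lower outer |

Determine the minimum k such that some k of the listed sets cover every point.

G5 and G8 together: G5 ∪ G8 = {east, park, hill, lake, central, river, west, upper, south, inner, lower, outer} — every point is covered.
No single set has all 12 points (the largest, G1, has 10), so 2 is optimal.

2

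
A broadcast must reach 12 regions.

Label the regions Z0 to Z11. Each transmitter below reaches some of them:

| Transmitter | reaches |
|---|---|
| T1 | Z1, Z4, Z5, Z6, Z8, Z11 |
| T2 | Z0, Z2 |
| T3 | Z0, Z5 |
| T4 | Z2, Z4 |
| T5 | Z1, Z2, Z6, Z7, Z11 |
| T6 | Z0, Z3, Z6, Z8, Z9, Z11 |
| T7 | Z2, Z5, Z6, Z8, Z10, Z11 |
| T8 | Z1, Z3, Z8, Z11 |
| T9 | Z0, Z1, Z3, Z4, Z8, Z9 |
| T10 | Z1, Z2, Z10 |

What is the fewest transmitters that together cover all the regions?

3

T5 and T7 and T9 together: T5 ∪ T7 ∪ T9 = {Z0, Z1, Z2, Z3, Z4, Z5, Z6, Z7, Z8, Z9, Z10, Z11} — every region is covered.
Only T5 contains Z7, so T5 is forced; the remaining 7 regions need at least 2 more transmitters (each remaining transmitter adds at most 5) — so at least 3 transmitters are needed, and 3 is optimal.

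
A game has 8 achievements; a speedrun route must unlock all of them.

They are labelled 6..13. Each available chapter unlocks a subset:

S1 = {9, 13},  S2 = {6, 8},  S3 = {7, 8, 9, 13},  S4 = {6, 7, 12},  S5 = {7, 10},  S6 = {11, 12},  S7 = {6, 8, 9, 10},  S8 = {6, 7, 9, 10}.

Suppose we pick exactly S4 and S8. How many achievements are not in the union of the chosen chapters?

3

Union of S4, S8 = {6, 7, 9, 10, 12}.
Not covered: 8, 11, 13 — 3 achievements.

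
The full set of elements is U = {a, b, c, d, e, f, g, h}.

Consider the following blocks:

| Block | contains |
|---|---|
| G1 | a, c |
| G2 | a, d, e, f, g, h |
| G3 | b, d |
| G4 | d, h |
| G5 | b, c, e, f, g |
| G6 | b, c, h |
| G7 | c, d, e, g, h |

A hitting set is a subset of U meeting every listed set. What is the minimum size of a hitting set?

Take T = {c, d}. Each listed block contains at least one of these, so T is a hitting set of size 2.
The blocks G4, G5 are pairwise disjoint, so any hitting set needs a separate element for each — at least 2. Hence 2 is optimal.

2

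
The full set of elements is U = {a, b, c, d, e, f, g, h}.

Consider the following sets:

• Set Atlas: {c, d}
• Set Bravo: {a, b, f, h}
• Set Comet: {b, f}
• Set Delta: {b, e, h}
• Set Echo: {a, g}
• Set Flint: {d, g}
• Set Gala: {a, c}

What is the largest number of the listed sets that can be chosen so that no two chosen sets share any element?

Atlas, Delta, Echo are pairwise disjoint (Atlas={c,d}; Delta={b,e,h}; Echo={a,g}).
Every remaining set overlaps one of these, and no 4 of the listed sets are pairwise disjoint, so 3 is the maximum.

3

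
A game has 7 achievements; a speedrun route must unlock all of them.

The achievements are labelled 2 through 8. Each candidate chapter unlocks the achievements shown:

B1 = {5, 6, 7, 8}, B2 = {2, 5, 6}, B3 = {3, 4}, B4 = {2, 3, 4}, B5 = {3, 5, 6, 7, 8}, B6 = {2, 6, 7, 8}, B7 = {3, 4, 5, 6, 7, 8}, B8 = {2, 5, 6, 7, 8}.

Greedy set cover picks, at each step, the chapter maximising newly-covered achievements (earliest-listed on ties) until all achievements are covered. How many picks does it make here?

Greedy: pick B7 (covers 6 new) → pick B2 (covers 1 new). Total picks: 2.

2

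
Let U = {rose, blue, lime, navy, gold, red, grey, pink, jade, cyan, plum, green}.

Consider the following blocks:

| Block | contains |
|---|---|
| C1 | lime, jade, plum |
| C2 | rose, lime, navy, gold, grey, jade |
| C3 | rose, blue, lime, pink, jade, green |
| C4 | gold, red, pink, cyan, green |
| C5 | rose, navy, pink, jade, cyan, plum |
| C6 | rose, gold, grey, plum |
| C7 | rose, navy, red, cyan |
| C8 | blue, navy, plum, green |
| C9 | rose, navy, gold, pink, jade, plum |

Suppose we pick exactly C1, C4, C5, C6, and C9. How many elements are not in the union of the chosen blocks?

1

Union of C1, C4, C5, C6, C9 = {rose, lime, navy, gold, red, grey, pink, jade, cyan, plum, green}.
Not covered: blue — 1 element.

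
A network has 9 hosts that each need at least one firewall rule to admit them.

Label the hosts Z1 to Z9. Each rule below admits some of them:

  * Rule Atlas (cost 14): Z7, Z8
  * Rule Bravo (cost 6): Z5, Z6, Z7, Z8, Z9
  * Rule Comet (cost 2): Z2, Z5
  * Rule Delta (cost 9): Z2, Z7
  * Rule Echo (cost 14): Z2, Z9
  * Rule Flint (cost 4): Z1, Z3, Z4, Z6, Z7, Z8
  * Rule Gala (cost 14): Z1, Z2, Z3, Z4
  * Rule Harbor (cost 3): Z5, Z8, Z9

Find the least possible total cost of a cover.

Comet, Flint, Harbor together cover every host (Comet ∪ Flint ∪ Harbor = {Z1, Z2, Z3, Z4, Z5, Z6, Z7, Z8, Z9}); total cost 2 + 4 + 3 = 9.
No covering selection has total cost below 9.

9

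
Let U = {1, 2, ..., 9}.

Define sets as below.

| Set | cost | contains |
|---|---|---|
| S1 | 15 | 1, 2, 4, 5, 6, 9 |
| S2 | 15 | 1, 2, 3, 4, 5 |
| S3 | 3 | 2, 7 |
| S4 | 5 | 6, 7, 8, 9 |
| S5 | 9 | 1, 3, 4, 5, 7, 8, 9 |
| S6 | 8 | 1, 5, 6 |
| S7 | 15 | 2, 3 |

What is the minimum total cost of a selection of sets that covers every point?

S3, S4, S5 together cover every point (S3 ∪ S4 ∪ S5 = {1, 2, 3, 4, 5, 6, 7, 8, 9}); total cost 3 + 5 + 9 = 17.
No covering selection has total cost below 17.

17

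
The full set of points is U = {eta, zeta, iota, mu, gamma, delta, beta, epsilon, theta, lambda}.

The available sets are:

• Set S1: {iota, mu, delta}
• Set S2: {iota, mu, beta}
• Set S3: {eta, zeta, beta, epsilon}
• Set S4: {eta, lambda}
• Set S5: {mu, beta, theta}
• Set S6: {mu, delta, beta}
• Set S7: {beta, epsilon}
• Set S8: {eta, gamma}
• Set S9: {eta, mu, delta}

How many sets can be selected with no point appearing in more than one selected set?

S1, S7, S8 are pairwise disjoint (S1={iota,mu,delta}; S7={beta,epsilon}; S8={eta,gamma}).
Every remaining set overlaps one of these, and no 4 of the listed sets are pairwise disjoint, so 3 is the maximum.

3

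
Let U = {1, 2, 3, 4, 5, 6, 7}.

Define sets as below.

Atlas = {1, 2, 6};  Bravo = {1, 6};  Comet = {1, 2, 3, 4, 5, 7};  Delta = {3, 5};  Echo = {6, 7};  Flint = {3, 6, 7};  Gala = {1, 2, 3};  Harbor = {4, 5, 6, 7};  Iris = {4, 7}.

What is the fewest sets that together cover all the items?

Comet and Echo cover everything between them: the union {1, 2, 3, 4, 5, 6, 7} is all of U.
No single set has all 7 items (the largest, Comet, has 6), so 2 is optimal.

2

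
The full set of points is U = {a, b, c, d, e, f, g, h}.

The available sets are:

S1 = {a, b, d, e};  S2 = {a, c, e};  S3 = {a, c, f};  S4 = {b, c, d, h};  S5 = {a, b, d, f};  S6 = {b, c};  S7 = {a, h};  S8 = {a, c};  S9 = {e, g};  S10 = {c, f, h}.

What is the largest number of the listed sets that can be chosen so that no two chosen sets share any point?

3

S6, S7, S9 are pairwise disjoint (S6={b,c}; S7={a,h}; S9={e,g}).
Every remaining set overlaps one of these, and no 4 of the listed sets are pairwise disjoint, so 3 is the maximum.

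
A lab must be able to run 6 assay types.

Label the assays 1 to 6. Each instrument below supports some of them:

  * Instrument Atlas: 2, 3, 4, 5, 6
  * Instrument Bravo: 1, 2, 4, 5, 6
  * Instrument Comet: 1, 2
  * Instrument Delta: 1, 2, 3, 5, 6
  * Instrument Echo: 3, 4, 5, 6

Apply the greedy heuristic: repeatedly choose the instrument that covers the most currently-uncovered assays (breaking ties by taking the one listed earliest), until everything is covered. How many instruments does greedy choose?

Greedy: pick Atlas (covers 5 new) → pick Bravo (covers 1 new). Total picks: 2.

2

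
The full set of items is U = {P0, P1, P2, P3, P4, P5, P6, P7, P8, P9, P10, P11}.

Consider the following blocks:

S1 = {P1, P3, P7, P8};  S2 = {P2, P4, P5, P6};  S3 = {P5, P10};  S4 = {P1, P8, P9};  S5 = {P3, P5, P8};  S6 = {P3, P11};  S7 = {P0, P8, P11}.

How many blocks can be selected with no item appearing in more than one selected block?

S3, S4, S6 are pairwise disjoint (S3={P5,P10}; S4={P1,P8,P9}; S6={P3,P11}).
Every remaining block overlaps one of these, and no 4 of the listed blocks are pairwise disjoint, so 3 is the maximum.

3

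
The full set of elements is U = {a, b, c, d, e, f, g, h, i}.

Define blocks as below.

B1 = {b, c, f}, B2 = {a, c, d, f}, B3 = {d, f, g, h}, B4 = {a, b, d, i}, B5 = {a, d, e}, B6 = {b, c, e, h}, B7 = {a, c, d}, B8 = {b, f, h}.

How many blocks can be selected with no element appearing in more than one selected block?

2

B5, B8 are pairwise disjoint (B5={a,d,e}; B8={b,f,h}).
Every remaining block overlaps one of these, and no 3 of the listed blocks are pairwise disjoint, so 2 is the maximum.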